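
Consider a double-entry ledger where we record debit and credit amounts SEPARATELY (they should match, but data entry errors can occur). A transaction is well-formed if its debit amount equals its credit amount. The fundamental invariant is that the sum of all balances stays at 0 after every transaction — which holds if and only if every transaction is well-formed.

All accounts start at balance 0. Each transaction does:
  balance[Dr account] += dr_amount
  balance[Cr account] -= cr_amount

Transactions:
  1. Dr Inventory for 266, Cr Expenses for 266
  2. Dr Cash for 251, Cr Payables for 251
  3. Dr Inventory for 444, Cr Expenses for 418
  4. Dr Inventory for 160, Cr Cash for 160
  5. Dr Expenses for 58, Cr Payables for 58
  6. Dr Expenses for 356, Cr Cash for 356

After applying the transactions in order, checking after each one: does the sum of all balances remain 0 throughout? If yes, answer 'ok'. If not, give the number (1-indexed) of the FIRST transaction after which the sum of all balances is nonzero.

After txn 1: dr=266 cr=266 sum_balances=0
After txn 2: dr=251 cr=251 sum_balances=0
After txn 3: dr=444 cr=418 sum_balances=26
After txn 4: dr=160 cr=160 sum_balances=26
After txn 5: dr=58 cr=58 sum_balances=26
After txn 6: dr=356 cr=356 sum_balances=26

Answer: 3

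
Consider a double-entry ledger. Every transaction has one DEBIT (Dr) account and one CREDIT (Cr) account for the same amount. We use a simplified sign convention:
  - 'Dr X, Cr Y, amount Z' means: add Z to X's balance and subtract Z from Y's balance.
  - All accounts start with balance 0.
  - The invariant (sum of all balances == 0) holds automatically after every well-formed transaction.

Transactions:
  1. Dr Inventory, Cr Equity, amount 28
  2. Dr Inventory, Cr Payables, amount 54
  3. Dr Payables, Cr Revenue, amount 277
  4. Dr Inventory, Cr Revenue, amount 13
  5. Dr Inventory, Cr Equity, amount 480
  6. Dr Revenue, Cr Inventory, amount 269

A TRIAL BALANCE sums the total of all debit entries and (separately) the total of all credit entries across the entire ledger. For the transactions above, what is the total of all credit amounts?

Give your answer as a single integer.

Txn 1: credit+=28
Txn 2: credit+=54
Txn 3: credit+=277
Txn 4: credit+=13
Txn 5: credit+=480
Txn 6: credit+=269
Total credits = 1121

Answer: 1121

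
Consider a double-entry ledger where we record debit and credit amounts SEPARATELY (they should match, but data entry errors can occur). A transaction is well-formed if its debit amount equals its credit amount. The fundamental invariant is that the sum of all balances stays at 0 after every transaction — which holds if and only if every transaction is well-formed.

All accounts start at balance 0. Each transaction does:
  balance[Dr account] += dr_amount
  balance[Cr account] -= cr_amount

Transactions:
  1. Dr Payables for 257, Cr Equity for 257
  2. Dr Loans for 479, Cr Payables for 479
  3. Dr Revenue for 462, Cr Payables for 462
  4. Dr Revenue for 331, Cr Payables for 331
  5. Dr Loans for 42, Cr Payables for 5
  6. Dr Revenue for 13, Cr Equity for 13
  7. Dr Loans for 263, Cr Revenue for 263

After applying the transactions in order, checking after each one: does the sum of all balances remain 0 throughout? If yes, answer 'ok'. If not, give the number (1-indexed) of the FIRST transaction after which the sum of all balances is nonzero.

After txn 1: dr=257 cr=257 sum_balances=0
After txn 2: dr=479 cr=479 sum_balances=0
After txn 3: dr=462 cr=462 sum_balances=0
After txn 4: dr=331 cr=331 sum_balances=0
After txn 5: dr=42 cr=5 sum_balances=37
After txn 6: dr=13 cr=13 sum_balances=37
After txn 7: dr=263 cr=263 sum_balances=37

Answer: 5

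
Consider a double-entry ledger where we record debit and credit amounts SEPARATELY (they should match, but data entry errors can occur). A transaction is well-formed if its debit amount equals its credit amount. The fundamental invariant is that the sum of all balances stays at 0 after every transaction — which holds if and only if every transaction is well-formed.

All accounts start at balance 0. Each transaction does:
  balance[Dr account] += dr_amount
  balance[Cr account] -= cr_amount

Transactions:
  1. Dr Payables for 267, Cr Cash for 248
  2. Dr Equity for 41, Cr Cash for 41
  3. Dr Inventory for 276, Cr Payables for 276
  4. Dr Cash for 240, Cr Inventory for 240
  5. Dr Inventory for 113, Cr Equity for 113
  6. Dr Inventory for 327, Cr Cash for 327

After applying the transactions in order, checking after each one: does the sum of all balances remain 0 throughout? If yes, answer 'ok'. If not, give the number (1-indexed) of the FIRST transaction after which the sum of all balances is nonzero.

Answer: 1

Derivation:
After txn 1: dr=267 cr=248 sum_balances=19
After txn 2: dr=41 cr=41 sum_balances=19
After txn 3: dr=276 cr=276 sum_balances=19
After txn 4: dr=240 cr=240 sum_balances=19
After txn 5: dr=113 cr=113 sum_balances=19
After txn 6: dr=327 cr=327 sum_balances=19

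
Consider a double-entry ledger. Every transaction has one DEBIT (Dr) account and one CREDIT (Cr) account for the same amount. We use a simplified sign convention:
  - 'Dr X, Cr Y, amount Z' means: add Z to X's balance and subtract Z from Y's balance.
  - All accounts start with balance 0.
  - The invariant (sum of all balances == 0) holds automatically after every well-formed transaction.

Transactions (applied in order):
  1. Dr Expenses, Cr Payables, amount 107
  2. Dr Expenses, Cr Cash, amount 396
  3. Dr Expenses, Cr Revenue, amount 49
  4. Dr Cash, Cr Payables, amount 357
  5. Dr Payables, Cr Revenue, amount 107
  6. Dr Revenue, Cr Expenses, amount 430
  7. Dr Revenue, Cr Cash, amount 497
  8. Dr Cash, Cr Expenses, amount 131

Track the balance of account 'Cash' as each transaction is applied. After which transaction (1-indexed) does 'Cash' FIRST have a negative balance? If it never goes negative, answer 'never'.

After txn 1: Cash=0
After txn 2: Cash=-396

Answer: 2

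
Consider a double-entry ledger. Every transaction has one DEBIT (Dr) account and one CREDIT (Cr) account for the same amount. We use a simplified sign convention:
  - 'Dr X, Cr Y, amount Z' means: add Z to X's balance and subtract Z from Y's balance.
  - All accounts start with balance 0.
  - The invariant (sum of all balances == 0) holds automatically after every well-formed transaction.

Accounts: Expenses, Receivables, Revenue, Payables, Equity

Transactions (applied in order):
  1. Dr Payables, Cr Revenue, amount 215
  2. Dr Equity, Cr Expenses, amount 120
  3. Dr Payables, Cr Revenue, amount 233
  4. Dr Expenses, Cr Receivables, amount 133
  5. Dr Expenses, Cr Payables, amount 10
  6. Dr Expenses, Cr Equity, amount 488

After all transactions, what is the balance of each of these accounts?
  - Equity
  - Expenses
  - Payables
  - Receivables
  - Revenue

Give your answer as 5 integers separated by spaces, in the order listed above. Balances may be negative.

After txn 1 (Dr Payables, Cr Revenue, amount 215): Payables=215 Revenue=-215
After txn 2 (Dr Equity, Cr Expenses, amount 120): Equity=120 Expenses=-120 Payables=215 Revenue=-215
After txn 3 (Dr Payables, Cr Revenue, amount 233): Equity=120 Expenses=-120 Payables=448 Revenue=-448
After txn 4 (Dr Expenses, Cr Receivables, amount 133): Equity=120 Expenses=13 Payables=448 Receivables=-133 Revenue=-448
After txn 5 (Dr Expenses, Cr Payables, amount 10): Equity=120 Expenses=23 Payables=438 Receivables=-133 Revenue=-448
After txn 6 (Dr Expenses, Cr Equity, amount 488): Equity=-368 Expenses=511 Payables=438 Receivables=-133 Revenue=-448

Answer: -368 511 438 -133 -448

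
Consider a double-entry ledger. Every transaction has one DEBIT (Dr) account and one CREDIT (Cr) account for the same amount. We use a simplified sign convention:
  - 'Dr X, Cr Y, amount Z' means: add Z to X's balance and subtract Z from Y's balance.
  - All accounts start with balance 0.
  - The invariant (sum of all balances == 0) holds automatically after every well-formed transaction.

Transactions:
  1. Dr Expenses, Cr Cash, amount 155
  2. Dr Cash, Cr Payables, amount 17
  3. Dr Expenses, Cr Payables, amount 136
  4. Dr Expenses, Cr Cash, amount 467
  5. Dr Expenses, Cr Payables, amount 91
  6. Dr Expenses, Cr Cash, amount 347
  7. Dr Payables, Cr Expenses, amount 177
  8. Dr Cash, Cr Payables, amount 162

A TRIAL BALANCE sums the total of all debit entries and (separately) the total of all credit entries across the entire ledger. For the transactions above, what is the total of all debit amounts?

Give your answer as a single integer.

Answer: 1552

Derivation:
Txn 1: debit+=155
Txn 2: debit+=17
Txn 3: debit+=136
Txn 4: debit+=467
Txn 5: debit+=91
Txn 6: debit+=347
Txn 7: debit+=177
Txn 8: debit+=162
Total debits = 1552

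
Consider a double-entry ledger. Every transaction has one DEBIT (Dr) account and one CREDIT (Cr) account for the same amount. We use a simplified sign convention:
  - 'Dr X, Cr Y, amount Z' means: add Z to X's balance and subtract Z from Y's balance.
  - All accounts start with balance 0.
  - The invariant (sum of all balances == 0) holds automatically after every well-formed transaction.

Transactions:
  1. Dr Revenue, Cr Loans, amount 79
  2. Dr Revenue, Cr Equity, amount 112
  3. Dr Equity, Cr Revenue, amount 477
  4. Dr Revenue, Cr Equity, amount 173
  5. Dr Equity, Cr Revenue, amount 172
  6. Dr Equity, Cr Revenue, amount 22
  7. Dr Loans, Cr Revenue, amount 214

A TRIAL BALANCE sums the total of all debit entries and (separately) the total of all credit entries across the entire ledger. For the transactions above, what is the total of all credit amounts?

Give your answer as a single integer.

Answer: 1249

Derivation:
Txn 1: credit+=79
Txn 2: credit+=112
Txn 3: credit+=477
Txn 4: credit+=173
Txn 5: credit+=172
Txn 6: credit+=22
Txn 7: credit+=214
Total credits = 1249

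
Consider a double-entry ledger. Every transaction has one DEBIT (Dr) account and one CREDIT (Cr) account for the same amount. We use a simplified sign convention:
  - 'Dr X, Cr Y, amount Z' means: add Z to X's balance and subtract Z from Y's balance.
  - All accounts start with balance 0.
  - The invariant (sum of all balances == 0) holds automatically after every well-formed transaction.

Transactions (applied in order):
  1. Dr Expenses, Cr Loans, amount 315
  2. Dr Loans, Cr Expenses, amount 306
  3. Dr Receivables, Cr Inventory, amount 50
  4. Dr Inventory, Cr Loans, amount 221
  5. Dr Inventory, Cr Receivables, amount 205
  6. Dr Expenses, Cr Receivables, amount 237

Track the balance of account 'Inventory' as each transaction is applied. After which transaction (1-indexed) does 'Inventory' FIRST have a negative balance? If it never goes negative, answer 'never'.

After txn 1: Inventory=0
After txn 2: Inventory=0
After txn 3: Inventory=-50

Answer: 3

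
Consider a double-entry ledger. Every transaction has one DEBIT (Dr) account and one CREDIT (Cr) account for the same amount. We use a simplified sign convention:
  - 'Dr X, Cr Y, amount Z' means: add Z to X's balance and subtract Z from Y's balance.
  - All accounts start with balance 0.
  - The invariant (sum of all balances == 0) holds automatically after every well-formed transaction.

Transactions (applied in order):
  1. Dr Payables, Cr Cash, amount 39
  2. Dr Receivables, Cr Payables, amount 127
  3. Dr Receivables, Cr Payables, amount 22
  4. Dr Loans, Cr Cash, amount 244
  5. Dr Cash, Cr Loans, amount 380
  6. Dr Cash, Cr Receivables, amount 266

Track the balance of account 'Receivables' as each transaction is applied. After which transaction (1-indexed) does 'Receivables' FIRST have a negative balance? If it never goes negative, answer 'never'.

After txn 1: Receivables=0
After txn 2: Receivables=127
After txn 3: Receivables=149
After txn 4: Receivables=149
After txn 5: Receivables=149
After txn 6: Receivables=-117

Answer: 6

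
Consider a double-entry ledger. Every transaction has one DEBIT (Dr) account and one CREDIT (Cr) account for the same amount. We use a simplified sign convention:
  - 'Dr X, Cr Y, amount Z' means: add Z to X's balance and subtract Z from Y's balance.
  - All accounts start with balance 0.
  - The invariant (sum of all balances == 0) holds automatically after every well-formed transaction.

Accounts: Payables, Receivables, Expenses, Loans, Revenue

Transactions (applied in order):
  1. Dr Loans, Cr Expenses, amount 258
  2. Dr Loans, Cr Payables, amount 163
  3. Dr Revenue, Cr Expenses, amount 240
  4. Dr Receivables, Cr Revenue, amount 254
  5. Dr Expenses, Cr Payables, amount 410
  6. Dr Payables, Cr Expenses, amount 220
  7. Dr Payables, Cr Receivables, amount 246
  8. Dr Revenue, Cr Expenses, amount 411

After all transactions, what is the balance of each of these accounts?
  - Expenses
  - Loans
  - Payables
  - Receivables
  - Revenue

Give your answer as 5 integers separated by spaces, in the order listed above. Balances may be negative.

After txn 1 (Dr Loans, Cr Expenses, amount 258): Expenses=-258 Loans=258
After txn 2 (Dr Loans, Cr Payables, amount 163): Expenses=-258 Loans=421 Payables=-163
After txn 3 (Dr Revenue, Cr Expenses, amount 240): Expenses=-498 Loans=421 Payables=-163 Revenue=240
After txn 4 (Dr Receivables, Cr Revenue, amount 254): Expenses=-498 Loans=421 Payables=-163 Receivables=254 Revenue=-14
After txn 5 (Dr Expenses, Cr Payables, amount 410): Expenses=-88 Loans=421 Payables=-573 Receivables=254 Revenue=-14
After txn 6 (Dr Payables, Cr Expenses, amount 220): Expenses=-308 Loans=421 Payables=-353 Receivables=254 Revenue=-14
After txn 7 (Dr Payables, Cr Receivables, amount 246): Expenses=-308 Loans=421 Payables=-107 Receivables=8 Revenue=-14
After txn 8 (Dr Revenue, Cr Expenses, amount 411): Expenses=-719 Loans=421 Payables=-107 Receivables=8 Revenue=397

Answer: -719 421 -107 8 397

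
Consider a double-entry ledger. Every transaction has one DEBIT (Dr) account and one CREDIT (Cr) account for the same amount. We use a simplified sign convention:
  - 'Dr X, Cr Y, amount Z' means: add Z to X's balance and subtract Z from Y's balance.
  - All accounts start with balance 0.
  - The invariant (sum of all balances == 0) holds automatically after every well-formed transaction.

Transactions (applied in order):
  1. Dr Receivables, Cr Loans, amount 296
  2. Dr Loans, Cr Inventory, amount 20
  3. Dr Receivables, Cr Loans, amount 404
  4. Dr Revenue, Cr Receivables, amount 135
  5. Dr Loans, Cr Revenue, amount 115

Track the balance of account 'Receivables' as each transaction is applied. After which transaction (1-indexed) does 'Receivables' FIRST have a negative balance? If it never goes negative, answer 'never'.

Answer: never

Derivation:
After txn 1: Receivables=296
After txn 2: Receivables=296
After txn 3: Receivables=700
After txn 4: Receivables=565
After txn 5: Receivables=565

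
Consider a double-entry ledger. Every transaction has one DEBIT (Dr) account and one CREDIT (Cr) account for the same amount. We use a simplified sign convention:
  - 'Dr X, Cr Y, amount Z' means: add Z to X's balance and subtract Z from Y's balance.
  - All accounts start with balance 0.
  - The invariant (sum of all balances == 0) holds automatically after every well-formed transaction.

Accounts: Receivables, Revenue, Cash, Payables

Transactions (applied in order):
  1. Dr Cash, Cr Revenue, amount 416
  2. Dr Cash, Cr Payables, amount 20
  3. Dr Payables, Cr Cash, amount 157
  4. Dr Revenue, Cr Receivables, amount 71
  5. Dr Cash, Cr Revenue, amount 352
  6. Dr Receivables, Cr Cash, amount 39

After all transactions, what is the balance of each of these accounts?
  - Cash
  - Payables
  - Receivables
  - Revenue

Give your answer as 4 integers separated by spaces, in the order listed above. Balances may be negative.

Answer: 592 137 -32 -697

Derivation:
After txn 1 (Dr Cash, Cr Revenue, amount 416): Cash=416 Revenue=-416
After txn 2 (Dr Cash, Cr Payables, amount 20): Cash=436 Payables=-20 Revenue=-416
After txn 3 (Dr Payables, Cr Cash, amount 157): Cash=279 Payables=137 Revenue=-416
After txn 4 (Dr Revenue, Cr Receivables, amount 71): Cash=279 Payables=137 Receivables=-71 Revenue=-345
After txn 5 (Dr Cash, Cr Revenue, amount 352): Cash=631 Payables=137 Receivables=-71 Revenue=-697
After txn 6 (Dr Receivables, Cr Cash, amount 39): Cash=592 Payables=137 Receivables=-32 Revenue=-697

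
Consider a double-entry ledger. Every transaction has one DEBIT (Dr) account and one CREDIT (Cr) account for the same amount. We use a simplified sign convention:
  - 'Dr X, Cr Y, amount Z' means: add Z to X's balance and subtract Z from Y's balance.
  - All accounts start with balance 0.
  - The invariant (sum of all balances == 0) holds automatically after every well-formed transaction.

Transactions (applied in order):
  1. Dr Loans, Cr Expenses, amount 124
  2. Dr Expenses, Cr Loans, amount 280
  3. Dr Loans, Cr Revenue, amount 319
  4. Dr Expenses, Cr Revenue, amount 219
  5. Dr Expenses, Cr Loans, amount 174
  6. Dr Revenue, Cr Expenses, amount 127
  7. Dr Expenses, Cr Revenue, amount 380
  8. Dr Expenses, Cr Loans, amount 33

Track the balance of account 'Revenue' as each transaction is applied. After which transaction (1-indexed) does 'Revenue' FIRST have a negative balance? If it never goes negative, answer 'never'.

Answer: 3

Derivation:
After txn 1: Revenue=0
After txn 2: Revenue=0
After txn 3: Revenue=-319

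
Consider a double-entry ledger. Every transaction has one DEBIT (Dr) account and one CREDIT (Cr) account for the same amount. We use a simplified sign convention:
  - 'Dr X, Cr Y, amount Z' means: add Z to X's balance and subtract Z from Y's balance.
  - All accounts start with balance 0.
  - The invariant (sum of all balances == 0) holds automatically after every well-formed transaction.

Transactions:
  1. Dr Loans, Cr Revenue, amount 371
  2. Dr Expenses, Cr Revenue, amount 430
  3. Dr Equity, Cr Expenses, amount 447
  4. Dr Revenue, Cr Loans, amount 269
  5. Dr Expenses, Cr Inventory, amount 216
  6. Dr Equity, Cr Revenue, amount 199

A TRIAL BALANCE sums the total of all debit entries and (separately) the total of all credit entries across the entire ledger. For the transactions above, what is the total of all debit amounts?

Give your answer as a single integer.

Answer: 1932

Derivation:
Txn 1: debit+=371
Txn 2: debit+=430
Txn 3: debit+=447
Txn 4: debit+=269
Txn 5: debit+=216
Txn 6: debit+=199
Total debits = 1932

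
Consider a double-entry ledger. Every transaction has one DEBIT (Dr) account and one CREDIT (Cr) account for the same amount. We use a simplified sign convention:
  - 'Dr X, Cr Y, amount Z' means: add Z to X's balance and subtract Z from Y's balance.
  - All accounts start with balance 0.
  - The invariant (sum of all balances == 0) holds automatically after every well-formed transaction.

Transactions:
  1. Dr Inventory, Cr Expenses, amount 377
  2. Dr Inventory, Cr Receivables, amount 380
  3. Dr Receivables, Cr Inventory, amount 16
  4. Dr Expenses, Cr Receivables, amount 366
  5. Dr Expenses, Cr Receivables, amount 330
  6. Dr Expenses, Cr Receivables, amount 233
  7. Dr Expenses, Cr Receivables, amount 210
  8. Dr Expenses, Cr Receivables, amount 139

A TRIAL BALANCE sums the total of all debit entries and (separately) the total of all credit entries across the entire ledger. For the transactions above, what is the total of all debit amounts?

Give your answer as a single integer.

Txn 1: debit+=377
Txn 2: debit+=380
Txn 3: debit+=16
Txn 4: debit+=366
Txn 5: debit+=330
Txn 6: debit+=233
Txn 7: debit+=210
Txn 8: debit+=139
Total debits = 2051

Answer: 2051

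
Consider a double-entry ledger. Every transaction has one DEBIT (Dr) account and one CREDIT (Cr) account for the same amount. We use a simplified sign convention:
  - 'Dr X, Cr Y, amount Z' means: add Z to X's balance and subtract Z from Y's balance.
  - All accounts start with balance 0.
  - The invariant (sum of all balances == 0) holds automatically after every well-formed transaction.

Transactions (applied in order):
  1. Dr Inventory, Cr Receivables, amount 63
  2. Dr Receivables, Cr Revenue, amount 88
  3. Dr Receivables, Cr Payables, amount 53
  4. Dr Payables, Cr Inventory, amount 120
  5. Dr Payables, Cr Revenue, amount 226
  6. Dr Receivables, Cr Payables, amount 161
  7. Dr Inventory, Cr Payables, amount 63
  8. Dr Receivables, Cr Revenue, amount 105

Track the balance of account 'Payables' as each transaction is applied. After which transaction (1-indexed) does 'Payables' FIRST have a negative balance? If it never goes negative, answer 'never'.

Answer: 3

Derivation:
After txn 1: Payables=0
After txn 2: Payables=0
After txn 3: Payables=-53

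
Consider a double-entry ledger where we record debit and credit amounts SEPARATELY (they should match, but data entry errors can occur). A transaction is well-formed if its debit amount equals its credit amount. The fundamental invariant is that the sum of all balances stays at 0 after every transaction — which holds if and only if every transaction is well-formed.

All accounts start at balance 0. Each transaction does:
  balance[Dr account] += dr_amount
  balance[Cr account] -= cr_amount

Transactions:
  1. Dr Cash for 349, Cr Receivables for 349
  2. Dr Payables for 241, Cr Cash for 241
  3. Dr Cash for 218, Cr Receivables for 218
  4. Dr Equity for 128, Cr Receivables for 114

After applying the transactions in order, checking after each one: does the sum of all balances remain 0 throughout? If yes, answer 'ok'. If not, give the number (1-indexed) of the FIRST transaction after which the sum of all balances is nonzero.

After txn 1: dr=349 cr=349 sum_balances=0
After txn 2: dr=241 cr=241 sum_balances=0
After txn 3: dr=218 cr=218 sum_balances=0
After txn 4: dr=128 cr=114 sum_balances=14

Answer: 4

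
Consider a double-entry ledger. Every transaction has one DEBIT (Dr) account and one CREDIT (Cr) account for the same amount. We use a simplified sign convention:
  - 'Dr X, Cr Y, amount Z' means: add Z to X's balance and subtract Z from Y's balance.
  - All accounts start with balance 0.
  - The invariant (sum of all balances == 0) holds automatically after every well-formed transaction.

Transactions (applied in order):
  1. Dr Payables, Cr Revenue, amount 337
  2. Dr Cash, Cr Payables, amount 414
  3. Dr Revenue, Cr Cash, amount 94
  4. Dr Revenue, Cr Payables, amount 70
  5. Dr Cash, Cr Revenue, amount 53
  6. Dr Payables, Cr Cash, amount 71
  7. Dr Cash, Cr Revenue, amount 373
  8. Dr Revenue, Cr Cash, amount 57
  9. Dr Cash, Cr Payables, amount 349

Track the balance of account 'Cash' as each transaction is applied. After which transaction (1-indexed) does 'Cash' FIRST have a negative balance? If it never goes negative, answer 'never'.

Answer: never

Derivation:
After txn 1: Cash=0
After txn 2: Cash=414
After txn 3: Cash=320
After txn 4: Cash=320
After txn 5: Cash=373
After txn 6: Cash=302
After txn 7: Cash=675
After txn 8: Cash=618
After txn 9: Cash=967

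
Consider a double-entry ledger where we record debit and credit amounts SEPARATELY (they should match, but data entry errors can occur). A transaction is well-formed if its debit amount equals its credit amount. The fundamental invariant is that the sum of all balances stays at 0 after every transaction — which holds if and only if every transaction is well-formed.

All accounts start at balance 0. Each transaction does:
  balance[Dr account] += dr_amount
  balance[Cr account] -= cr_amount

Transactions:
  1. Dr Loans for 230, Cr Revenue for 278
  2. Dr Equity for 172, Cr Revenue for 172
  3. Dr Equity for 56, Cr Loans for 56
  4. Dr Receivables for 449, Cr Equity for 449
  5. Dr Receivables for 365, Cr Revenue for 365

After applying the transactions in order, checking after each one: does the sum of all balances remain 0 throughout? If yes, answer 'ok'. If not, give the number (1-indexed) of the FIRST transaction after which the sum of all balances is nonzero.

Answer: 1

Derivation:
After txn 1: dr=230 cr=278 sum_balances=-48
After txn 2: dr=172 cr=172 sum_balances=-48
After txn 3: dr=56 cr=56 sum_balances=-48
After txn 4: dr=449 cr=449 sum_balances=-48
After txn 5: dr=365 cr=365 sum_balances=-48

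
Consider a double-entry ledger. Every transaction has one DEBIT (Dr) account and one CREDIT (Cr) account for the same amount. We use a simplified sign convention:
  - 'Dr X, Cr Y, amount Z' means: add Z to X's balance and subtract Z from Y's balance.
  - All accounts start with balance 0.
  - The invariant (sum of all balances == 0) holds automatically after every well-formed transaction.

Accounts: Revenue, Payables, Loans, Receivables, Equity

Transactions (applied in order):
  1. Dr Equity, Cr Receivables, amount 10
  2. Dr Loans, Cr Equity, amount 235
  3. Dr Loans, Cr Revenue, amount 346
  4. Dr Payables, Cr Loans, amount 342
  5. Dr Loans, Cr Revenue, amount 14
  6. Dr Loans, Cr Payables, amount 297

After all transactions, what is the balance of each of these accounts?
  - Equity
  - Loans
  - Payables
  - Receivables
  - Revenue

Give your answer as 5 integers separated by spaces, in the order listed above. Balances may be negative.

Answer: -225 550 45 -10 -360

Derivation:
After txn 1 (Dr Equity, Cr Receivables, amount 10): Equity=10 Receivables=-10
After txn 2 (Dr Loans, Cr Equity, amount 235): Equity=-225 Loans=235 Receivables=-10
After txn 3 (Dr Loans, Cr Revenue, amount 346): Equity=-225 Loans=581 Receivables=-10 Revenue=-346
After txn 4 (Dr Payables, Cr Loans, amount 342): Equity=-225 Loans=239 Payables=342 Receivables=-10 Revenue=-346
After txn 5 (Dr Loans, Cr Revenue, amount 14): Equity=-225 Loans=253 Payables=342 Receivables=-10 Revenue=-360
After txn 6 (Dr Loans, Cr Payables, amount 297): Equity=-225 Loans=550 Payables=45 Receivables=-10 Revenue=-360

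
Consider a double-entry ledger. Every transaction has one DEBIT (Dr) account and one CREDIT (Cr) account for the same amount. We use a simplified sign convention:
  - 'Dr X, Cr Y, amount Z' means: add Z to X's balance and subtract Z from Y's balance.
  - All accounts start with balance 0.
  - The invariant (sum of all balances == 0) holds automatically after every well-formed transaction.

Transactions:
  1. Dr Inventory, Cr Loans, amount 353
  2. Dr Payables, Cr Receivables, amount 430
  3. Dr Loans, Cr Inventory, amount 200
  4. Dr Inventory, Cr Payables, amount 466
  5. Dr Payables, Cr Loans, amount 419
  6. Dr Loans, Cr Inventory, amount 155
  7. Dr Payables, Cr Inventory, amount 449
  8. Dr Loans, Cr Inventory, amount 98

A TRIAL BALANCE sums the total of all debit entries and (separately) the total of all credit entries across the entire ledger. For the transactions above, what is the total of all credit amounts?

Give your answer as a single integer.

Txn 1: credit+=353
Txn 2: credit+=430
Txn 3: credit+=200
Txn 4: credit+=466
Txn 5: credit+=419
Txn 6: credit+=155
Txn 7: credit+=449
Txn 8: credit+=98
Total credits = 2570

Answer: 2570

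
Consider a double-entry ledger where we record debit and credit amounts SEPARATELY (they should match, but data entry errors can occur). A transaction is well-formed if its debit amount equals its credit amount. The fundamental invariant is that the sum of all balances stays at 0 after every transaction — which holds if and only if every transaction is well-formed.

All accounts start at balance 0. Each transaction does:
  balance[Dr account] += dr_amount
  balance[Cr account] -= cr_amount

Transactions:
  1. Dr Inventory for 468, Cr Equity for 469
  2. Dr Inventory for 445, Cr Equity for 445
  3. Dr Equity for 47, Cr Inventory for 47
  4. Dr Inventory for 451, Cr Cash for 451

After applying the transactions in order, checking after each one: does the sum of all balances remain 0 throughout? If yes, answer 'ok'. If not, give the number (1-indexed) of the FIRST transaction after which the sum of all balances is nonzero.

After txn 1: dr=468 cr=469 sum_balances=-1
After txn 2: dr=445 cr=445 sum_balances=-1
After txn 3: dr=47 cr=47 sum_balances=-1
After txn 4: dr=451 cr=451 sum_balances=-1

Answer: 1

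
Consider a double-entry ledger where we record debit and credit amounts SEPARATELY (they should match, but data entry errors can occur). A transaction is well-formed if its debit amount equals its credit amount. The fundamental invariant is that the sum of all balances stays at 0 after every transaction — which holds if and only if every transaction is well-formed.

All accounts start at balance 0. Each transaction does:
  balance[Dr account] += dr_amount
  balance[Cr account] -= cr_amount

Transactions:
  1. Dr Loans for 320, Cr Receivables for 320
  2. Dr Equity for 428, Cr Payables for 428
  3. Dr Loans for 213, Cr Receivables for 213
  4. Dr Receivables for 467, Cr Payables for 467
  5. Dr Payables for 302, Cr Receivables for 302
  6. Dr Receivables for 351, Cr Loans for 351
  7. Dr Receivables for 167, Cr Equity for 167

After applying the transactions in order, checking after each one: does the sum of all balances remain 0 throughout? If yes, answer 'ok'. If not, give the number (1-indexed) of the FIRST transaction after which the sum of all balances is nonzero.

After txn 1: dr=320 cr=320 sum_balances=0
After txn 2: dr=428 cr=428 sum_balances=0
After txn 3: dr=213 cr=213 sum_balances=0
After txn 4: dr=467 cr=467 sum_balances=0
After txn 5: dr=302 cr=302 sum_balances=0
After txn 6: dr=351 cr=351 sum_balances=0
After txn 7: dr=167 cr=167 sum_balances=0

Answer: ok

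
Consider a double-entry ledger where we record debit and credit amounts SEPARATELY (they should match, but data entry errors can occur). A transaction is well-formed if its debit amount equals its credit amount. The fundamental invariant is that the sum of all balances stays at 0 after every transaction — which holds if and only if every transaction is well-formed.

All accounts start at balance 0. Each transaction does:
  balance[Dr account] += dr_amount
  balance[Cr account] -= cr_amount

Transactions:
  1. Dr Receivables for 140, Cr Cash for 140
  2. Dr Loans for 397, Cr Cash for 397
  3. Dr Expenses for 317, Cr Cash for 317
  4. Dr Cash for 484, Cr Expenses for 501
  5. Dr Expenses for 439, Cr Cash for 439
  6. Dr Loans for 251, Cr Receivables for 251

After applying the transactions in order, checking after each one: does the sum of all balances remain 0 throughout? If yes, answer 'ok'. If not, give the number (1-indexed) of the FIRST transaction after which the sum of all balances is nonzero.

Answer: 4

Derivation:
After txn 1: dr=140 cr=140 sum_balances=0
After txn 2: dr=397 cr=397 sum_balances=0
After txn 3: dr=317 cr=317 sum_balances=0
After txn 4: dr=484 cr=501 sum_balances=-17
After txn 5: dr=439 cr=439 sum_balances=-17
After txn 6: dr=251 cr=251 sum_balances=-17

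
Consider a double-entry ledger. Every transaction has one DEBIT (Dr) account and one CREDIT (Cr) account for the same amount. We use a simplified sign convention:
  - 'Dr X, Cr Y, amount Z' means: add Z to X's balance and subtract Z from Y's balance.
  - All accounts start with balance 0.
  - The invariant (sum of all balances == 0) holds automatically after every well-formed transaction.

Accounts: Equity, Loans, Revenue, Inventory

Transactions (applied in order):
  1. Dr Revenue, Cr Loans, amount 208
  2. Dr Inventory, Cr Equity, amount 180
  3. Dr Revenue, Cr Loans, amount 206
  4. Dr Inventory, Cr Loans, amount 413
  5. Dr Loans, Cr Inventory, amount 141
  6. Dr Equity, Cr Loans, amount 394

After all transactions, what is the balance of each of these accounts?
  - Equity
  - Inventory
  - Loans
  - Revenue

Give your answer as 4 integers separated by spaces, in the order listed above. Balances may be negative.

After txn 1 (Dr Revenue, Cr Loans, amount 208): Loans=-208 Revenue=208
After txn 2 (Dr Inventory, Cr Equity, amount 180): Equity=-180 Inventory=180 Loans=-208 Revenue=208
After txn 3 (Dr Revenue, Cr Loans, amount 206): Equity=-180 Inventory=180 Loans=-414 Revenue=414
After txn 4 (Dr Inventory, Cr Loans, amount 413): Equity=-180 Inventory=593 Loans=-827 Revenue=414
After txn 5 (Dr Loans, Cr Inventory, amount 141): Equity=-180 Inventory=452 Loans=-686 Revenue=414
After txn 6 (Dr Equity, Cr Loans, amount 394): Equity=214 Inventory=452 Loans=-1080 Revenue=414

Answer: 214 452 -1080 414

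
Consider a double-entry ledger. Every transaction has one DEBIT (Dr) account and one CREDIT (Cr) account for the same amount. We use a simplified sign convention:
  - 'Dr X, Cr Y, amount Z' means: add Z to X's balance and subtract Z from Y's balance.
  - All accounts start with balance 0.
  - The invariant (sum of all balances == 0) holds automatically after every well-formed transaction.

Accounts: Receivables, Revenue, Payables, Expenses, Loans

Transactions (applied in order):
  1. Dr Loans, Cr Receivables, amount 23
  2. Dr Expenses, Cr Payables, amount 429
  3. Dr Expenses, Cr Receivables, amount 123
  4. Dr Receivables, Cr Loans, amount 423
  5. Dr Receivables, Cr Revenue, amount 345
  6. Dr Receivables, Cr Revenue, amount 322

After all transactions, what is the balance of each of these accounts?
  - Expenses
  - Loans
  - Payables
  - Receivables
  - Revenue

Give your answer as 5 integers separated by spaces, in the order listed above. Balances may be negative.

After txn 1 (Dr Loans, Cr Receivables, amount 23): Loans=23 Receivables=-23
After txn 2 (Dr Expenses, Cr Payables, amount 429): Expenses=429 Loans=23 Payables=-429 Receivables=-23
After txn 3 (Dr Expenses, Cr Receivables, amount 123): Expenses=552 Loans=23 Payables=-429 Receivables=-146
After txn 4 (Dr Receivables, Cr Loans, amount 423): Expenses=552 Loans=-400 Payables=-429 Receivables=277
After txn 5 (Dr Receivables, Cr Revenue, amount 345): Expenses=552 Loans=-400 Payables=-429 Receivables=622 Revenue=-345
After txn 6 (Dr Receivables, Cr Revenue, amount 322): Expenses=552 Loans=-400 Payables=-429 Receivables=944 Revenue=-667

Answer: 552 -400 -429 944 -667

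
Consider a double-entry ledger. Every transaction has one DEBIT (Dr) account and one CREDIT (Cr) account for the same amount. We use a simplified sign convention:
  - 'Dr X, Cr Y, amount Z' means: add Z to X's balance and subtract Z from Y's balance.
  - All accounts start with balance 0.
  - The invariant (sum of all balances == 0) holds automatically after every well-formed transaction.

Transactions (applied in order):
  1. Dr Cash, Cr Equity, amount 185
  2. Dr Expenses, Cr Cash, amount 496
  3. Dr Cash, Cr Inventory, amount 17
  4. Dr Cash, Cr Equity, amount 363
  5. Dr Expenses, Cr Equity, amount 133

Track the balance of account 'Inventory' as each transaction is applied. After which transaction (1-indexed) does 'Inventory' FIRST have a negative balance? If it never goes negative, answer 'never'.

After txn 1: Inventory=0
After txn 2: Inventory=0
After txn 3: Inventory=-17

Answer: 3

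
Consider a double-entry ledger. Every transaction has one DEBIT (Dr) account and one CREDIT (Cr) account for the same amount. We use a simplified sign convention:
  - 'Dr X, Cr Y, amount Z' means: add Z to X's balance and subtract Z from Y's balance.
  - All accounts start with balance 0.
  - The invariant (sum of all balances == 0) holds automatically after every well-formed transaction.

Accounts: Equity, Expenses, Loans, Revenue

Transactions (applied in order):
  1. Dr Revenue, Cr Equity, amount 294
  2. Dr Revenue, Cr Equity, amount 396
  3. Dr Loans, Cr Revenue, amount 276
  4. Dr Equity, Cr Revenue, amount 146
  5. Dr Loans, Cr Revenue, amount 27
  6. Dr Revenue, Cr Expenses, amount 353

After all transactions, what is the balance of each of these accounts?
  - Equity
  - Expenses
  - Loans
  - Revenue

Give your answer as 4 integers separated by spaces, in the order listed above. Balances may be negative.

Answer: -544 -353 303 594

Derivation:
After txn 1 (Dr Revenue, Cr Equity, amount 294): Equity=-294 Revenue=294
After txn 2 (Dr Revenue, Cr Equity, amount 396): Equity=-690 Revenue=690
After txn 3 (Dr Loans, Cr Revenue, amount 276): Equity=-690 Loans=276 Revenue=414
After txn 4 (Dr Equity, Cr Revenue, amount 146): Equity=-544 Loans=276 Revenue=268
After txn 5 (Dr Loans, Cr Revenue, amount 27): Equity=-544 Loans=303 Revenue=241
After txn 6 (Dr Revenue, Cr Expenses, amount 353): Equity=-544 Expenses=-353 Loans=303 Revenue=594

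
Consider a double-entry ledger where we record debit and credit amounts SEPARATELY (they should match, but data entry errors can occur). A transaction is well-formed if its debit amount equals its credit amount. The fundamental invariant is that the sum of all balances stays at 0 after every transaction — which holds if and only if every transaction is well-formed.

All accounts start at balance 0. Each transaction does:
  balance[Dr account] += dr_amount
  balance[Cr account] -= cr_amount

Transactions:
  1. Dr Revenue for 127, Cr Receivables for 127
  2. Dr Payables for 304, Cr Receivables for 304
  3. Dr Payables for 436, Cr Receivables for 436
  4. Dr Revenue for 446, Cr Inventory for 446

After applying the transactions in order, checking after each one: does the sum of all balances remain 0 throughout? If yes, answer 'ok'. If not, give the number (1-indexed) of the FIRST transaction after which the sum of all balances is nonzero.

After txn 1: dr=127 cr=127 sum_balances=0
After txn 2: dr=304 cr=304 sum_balances=0
After txn 3: dr=436 cr=436 sum_balances=0
After txn 4: dr=446 cr=446 sum_balances=0

Answer: ok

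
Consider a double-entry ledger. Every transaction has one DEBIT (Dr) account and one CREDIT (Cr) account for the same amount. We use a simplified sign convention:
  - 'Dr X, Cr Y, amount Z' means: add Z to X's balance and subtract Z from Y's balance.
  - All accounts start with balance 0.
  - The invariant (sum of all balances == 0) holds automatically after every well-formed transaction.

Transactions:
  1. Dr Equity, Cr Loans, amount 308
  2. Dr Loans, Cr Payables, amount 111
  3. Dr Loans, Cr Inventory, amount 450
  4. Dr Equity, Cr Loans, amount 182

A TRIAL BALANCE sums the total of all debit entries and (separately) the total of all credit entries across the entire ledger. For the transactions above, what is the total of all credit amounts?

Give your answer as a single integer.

Txn 1: credit+=308
Txn 2: credit+=111
Txn 3: credit+=450
Txn 4: credit+=182
Total credits = 1051

Answer: 1051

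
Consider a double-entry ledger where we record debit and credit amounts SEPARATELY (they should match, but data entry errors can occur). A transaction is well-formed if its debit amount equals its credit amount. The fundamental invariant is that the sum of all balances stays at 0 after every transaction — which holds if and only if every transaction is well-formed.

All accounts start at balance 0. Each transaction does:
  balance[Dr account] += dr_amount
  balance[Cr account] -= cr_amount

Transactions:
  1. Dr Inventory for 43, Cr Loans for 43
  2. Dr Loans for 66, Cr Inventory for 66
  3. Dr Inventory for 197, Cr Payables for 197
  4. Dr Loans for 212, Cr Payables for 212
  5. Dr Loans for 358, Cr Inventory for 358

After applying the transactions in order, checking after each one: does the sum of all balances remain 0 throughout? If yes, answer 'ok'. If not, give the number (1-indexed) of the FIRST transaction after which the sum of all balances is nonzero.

Answer: ok

Derivation:
After txn 1: dr=43 cr=43 sum_balances=0
After txn 2: dr=66 cr=66 sum_balances=0
After txn 3: dr=197 cr=197 sum_balances=0
After txn 4: dr=212 cr=212 sum_balances=0
After txn 5: dr=358 cr=358 sum_balances=0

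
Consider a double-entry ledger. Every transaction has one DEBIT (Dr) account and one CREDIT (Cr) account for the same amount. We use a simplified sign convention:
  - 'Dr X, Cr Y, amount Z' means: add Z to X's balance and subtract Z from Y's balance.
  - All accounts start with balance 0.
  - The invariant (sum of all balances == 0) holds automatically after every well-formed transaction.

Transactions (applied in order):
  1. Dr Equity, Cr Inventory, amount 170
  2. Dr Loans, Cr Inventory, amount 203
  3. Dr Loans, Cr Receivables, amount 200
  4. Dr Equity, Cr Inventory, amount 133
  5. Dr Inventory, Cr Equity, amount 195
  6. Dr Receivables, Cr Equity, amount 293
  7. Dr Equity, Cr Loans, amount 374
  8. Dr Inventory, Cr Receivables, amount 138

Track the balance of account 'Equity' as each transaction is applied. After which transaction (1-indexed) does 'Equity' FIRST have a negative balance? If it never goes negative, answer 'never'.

Answer: 6

Derivation:
After txn 1: Equity=170
After txn 2: Equity=170
After txn 3: Equity=170
After txn 4: Equity=303
After txn 5: Equity=108
After txn 6: Equity=-185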